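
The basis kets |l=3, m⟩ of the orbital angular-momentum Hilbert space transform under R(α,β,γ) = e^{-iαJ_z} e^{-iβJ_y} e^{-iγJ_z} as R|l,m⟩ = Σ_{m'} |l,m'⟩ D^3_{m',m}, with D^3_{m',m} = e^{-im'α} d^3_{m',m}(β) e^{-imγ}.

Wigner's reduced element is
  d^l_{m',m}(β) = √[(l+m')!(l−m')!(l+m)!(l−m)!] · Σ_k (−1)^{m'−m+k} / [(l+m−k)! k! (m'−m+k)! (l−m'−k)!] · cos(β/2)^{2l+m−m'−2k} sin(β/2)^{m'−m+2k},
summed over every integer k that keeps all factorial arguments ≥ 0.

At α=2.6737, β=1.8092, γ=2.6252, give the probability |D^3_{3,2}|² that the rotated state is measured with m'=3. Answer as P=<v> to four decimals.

P=0.0301

First d^3_{3,2}(β=1.8092), then the phase factors e^{-i(3)α} and e^{-i(2)γ}:
Half-angle: c=0.618000, s=0.786178. N=√(720·1·120·1)=293.938769
Admissible k: 0..0 (factorial args all ≥0)
  k=0: (−1)^1·293.9388/(120)·0.6180^5·0.7862^1 = -0.173596
d^3_{3,2}(1.8092) = -0.173596
|D^3_{3,2}|² = |d^3_{3,2}(β)|² = (-0.173596)² = 0.030136 (the z-rotation phases have unit modulus)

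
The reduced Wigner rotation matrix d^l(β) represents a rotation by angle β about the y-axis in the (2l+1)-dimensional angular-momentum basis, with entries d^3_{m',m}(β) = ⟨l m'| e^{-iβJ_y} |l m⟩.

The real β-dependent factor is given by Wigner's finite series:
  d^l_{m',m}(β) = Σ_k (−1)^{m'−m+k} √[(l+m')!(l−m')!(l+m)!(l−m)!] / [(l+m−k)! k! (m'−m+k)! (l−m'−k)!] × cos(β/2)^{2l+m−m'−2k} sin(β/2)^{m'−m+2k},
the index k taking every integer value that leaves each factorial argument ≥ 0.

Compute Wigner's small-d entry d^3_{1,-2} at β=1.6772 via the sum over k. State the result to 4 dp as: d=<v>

d^3_{1,-2}(β=1.6772) via Wigner's sum:
Half-angle: c=0.668505, s=0.743708. N=√(24·2·1·120)=75.894664
The bounds max(0,m−m')=0 and min(l+m,l−m')=1 give 2 terms
  k=0: (−1)^3·75.8947/(12)·0.6685^3·0.7437^3 = -0.777232
  k=1: (−1)^4·75.8947/(24)·0.6685^1·0.7437^5 = +0.480968
d^3_{1,-2}(1.6772) = -0.777232 +0.480968 = -0.296263

d=-0.2963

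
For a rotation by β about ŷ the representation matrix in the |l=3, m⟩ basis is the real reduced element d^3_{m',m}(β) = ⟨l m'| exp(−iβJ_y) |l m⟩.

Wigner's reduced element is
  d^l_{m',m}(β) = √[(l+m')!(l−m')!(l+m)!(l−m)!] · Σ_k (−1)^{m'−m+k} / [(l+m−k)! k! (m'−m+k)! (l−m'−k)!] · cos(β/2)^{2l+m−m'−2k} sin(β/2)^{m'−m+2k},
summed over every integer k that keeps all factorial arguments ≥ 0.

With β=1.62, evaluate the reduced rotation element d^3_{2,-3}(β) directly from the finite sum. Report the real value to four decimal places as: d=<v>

d=-0.3366

d^3_{2,-3}(β=1.62) via Wigner's sum:
Half-angle: c=0.689498, s=0.724287. N=√(120·1·1·720)=293.938769
k∈{0} keeps every argument non-negative
  k=0: (−1)^5·293.9388/(120)·0.6895^1·0.7243^5 = -0.336638
d^3_{2,-3}(1.62) = -0.336638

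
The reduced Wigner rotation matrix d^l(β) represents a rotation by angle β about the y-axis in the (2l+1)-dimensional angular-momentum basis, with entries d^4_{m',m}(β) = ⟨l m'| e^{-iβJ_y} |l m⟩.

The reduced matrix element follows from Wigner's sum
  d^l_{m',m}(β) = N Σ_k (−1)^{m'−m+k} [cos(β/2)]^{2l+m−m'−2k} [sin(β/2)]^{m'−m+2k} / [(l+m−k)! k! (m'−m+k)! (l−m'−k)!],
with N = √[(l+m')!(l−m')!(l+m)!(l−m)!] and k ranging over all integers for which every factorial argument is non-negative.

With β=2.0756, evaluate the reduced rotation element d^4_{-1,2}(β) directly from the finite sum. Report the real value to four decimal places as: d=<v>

d=-0.2550

d^4_{-1,2}(β=2.0756) via Wigner's sum:
Half-angle: c=0.508116, s=0.861288. N=√(6·120·720·2)=1018.233765
k∈{3,4,5} keeps every argument non-negative
  k=3: (−1)^0·1018.2338/(72)·0.5081^5·0.8613^3 = +0.306039
  k=4: (−1)^1·1018.2338/(48)·0.5081^3·0.8613^5 = -1.318982
  k=5: (−1)^2·1018.2338/(240)·0.5081^1·0.8613^7 = +0.757949
d^4_{-1,2}(2.0756) = +0.306039 -1.318982 +0.757949 = -0.254994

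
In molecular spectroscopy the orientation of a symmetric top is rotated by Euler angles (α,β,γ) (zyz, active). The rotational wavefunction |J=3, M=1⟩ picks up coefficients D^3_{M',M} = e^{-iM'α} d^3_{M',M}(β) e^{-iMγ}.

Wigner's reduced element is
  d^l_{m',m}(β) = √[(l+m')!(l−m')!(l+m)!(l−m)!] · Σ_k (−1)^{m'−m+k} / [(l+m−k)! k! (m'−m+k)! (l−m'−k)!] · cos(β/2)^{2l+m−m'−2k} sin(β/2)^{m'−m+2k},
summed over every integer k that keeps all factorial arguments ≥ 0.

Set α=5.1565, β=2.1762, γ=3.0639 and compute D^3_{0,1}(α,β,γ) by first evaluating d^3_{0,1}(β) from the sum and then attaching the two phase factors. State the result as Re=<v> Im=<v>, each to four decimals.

Split into d^3_{0,1}(β=2.1762) × two z-phases.
With c≡cos(β/2)=0.464169 and s≡sin(β/2)=0.885747, N=[6·6·24·2]^{1/2}=41.569219
k: max(0,(1)−(0))=1 … min(3+(1),3−(0))=3
  k=1: (−1)^0·41.5692/(12)·0.4642^5·0.8857^1 = +0.066112
  k=2: (−1)^1·41.5692/(4)·0.4642^3·0.8857^3 = -0.722219
  k=3: (−1)^2·41.5692/(12)·0.4642^1·0.8857^5 = +0.876626
d^3_{0,1}(2.1762) = +0.066112 -0.722219 +0.876626 = +0.220519
Phases: e^{-i·(0)·5.1565}=+1.000000+0.000000i, e^{-i·(1)·3.0639}=-0.996983-0.077615i ⇒ D=-0.219854-0.017115i

Re=-0.2199 Im=-0.0171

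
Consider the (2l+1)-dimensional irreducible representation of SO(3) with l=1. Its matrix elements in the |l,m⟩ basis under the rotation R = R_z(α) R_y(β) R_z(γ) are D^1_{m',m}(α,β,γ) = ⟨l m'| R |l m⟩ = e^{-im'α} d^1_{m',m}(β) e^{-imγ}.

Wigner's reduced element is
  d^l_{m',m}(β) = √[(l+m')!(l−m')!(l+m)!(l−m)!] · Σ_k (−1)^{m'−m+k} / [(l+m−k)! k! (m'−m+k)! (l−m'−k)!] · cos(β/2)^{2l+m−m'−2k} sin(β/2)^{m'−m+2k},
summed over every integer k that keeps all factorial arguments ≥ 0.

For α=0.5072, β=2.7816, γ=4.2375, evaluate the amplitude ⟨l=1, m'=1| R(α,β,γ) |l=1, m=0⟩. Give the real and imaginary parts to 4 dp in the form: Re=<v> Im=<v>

Re=-0.2177 Im=0.1210

First d^1_{1,0}(β=2.7816), then the phase factors e^{-i(1)α} and e^{-i(0)γ}:
Half-angle: c=0.179026, s=0.983844. N=√(2·1·1·1)=1.414214
k: max(0,(0)−(1))=0 … min(1+(0),1−(1))=0
  k=0: (−1)^1·1.4142/(1)·0.1790^1·0.9838^1 = -0.249091
d^1_{1,0}(2.7816) = -0.249091
D = (+0.874108-0.485732i)·(-0.249091)·(+1.000000+0.000000i) = -0.217732+0.120991i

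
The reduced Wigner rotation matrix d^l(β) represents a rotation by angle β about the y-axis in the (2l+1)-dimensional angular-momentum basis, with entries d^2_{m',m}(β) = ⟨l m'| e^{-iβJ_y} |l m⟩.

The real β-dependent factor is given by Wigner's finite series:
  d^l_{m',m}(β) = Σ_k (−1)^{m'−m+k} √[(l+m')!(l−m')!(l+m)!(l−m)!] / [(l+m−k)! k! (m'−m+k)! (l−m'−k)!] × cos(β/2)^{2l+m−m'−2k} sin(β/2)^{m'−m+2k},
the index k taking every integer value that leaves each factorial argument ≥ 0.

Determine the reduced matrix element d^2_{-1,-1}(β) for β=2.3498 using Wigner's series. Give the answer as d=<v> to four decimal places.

d=-0.3577

d^2_{-1,-1}(β=2.3498) via Wigner's sum:
Half-angle: c=0.385635, s=0.922651. N=√(1·6·1·6)=6.000000
The bounds max(0,m−m')=0 and min(l+m,l−m')=1 give 2 terms
  k=0: (−1)^0·6.0000/(6)·0.3856^4·0.9227^0 = +0.022116
  k=1: (−1)^1·6.0000/(2)·0.3856^2·0.9227^2 = -0.379796
d^2_{-1,-1}(2.3498) = +0.022116 -0.379796 = -0.357680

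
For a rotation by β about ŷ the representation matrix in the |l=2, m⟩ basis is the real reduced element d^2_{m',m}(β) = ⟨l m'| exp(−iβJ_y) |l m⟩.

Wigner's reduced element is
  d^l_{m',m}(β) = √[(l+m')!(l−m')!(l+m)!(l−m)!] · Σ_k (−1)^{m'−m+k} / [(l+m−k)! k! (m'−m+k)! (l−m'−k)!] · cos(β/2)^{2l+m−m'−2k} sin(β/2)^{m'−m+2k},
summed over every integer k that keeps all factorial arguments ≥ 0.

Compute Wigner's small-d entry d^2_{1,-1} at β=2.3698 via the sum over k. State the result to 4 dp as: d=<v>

d^2_{1,-1}(β=2.3698) via Wigner's sum:
c=cos(2.3698/2)=0.376390, s=sin(2.3698/2)=0.926461; N=√[6·1·1·6]=6.000000
Admissible k: 0..1 (factorial args all ≥0)
  k=0: (−1)^2·6.0000/(2)·0.3764^2·0.9265^2 = +0.364797
  k=1: (−1)^3·6.0000/(6)·0.3764^0·0.9265^4 = -0.736732
d^2_{1,-1}(2.3698) = +0.364797 -0.736732 = -0.371935

d=-0.3719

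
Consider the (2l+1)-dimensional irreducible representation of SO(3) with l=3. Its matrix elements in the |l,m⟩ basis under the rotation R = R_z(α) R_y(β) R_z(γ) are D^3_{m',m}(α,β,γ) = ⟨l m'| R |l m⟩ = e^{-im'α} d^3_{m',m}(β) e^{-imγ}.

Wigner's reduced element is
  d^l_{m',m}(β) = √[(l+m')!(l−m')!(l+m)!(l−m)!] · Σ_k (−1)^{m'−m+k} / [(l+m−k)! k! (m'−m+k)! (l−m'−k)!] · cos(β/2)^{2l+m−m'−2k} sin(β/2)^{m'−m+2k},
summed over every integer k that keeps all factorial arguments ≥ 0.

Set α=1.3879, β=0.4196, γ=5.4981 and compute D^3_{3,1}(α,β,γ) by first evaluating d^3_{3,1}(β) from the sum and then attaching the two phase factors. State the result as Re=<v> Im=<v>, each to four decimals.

First d^3_{3,1}(β=0.4196), then the phase factors e^{-i(3)α} and e^{-i(1)γ}:
With c≡cos(β/2)=0.978073 and s≡sin(β/2)=0.208264, N=[720·1·24·2]^{1/2}=185.903201
k∈{0} keeps every argument non-negative
  k=0: (−1)^2·185.9032/(48)·0.9781^4·0.2083^2 = +0.153730
d^3_{3,1}(0.4196) = +0.153730
Attach z-rotation phases: D = e^{-i(3)(1.3879)}·(+0.153730)·e^{-i(1)(5.4981)} = -0.149432+0.036097i

Re=-0.1494 Im=0.0361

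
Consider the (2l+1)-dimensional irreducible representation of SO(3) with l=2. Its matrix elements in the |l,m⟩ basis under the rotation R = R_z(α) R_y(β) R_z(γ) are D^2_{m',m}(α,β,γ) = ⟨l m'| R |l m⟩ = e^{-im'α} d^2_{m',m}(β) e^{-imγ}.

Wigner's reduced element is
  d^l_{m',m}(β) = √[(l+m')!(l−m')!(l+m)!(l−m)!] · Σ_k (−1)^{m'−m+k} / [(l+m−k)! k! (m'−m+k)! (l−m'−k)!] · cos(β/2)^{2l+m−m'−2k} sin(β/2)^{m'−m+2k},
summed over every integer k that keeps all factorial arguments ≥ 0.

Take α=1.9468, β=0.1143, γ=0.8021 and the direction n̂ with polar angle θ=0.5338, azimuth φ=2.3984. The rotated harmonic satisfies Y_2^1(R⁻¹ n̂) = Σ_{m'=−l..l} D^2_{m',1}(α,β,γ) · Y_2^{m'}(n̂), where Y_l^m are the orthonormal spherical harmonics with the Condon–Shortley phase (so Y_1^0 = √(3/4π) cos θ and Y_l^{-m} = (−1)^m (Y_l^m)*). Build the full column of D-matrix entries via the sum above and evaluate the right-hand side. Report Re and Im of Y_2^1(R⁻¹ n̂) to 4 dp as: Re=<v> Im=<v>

Re=-0.2857 Im=0.0715

Need the full column D^2_{m',1} for m'=−2..2 at α=1.9468, β=0.1143, γ=0.8021.
cos(β/2)=0.998367, sin(β/2)=0.057119
d^2_{-2,1}: single k=3 term ⇒ +0.000372;  D = -0.000372+0.000019i
d^2_{-1,1}: k∈[2..3] ⇒ +0.009756 -0.000011 = +0.009745;  D = +0.004028+0.008874i
d^2_{0,1}: k∈[1..2] ⇒ +0.139228 -0.000456 = +0.138772;  D = +0.096474-0.099752i
d^2_{1,1}: k∈[0..1] ⇒ +0.993486 -0.009756 = +0.983730;  D = -0.908850-0.376451i
d^2_{2,1}: single k=0 term ⇒ -0.113679;  D = +0.001897-0.113663i
Y_2^{m'}(θ=0.5338,φ=2.3984) and Σ D·Y over m':
  (-0.0004+0.0000i)·(+0.0084+0.0996i)  (+0.0040+0.0089i)·(-0.2492-0.2290i)  (+0.0965-0.0998i)·(+0.3858+0.0000i)  (-0.9089-0.3765i)·(+0.2492-0.2290i)  (+0.0019-0.1137i)·(+0.0084-0.0996i)
Y_2^1(R⁻¹ n̂) = -0.285713+0.071498i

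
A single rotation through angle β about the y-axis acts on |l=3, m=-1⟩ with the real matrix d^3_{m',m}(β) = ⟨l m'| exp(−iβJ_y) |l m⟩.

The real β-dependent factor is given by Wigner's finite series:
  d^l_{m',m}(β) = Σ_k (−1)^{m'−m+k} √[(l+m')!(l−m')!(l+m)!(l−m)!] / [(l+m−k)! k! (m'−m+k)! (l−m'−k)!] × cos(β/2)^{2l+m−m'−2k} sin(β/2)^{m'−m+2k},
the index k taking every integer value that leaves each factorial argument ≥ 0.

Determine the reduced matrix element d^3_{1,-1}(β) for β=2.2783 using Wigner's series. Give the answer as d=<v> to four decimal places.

d^3_{1,-1}(β=2.2783) via Wigner's sum:
With c≡cos(β/2)=0.418367 and s≡sin(β/2)=0.908278, N=[24·2·2·24]^{1/2}=48.000000
Admissible k: 0..2 (factorial args all ≥0)
  k=0: (−1)^2·48.0000/(8)·0.4184^4·0.9083^2 = +0.151641
  k=1: (−1)^3·48.0000/(6)·0.4184^2·0.9083^4 = -0.952971
  k=2: (−1)^4·48.0000/(48)·0.4184^0·0.9083^6 = +0.561453
d^3_{1,-1}(2.2783) = +0.151641 -0.952971 +0.561453 = -0.239877

d=-0.2399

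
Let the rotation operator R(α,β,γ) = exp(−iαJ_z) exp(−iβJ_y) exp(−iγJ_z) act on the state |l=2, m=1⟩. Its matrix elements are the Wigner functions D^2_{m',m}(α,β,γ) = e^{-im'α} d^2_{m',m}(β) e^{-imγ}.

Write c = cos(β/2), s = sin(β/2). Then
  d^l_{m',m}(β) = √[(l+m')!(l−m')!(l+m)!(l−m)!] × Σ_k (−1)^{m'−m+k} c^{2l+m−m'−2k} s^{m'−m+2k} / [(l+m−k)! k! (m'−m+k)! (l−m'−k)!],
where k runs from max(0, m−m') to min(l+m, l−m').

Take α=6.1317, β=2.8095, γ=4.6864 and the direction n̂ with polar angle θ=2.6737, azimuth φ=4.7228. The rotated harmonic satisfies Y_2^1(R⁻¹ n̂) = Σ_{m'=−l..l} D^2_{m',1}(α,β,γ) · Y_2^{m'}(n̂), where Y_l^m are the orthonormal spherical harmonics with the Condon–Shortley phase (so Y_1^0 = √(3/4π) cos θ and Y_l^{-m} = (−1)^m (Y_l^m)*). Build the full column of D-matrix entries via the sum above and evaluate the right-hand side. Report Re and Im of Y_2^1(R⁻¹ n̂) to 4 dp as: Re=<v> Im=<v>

Need the full column D^2_{m',1} for m'=−2..2 at α=6.1317, β=2.8095, γ=4.6864.
cos(β/2)=0.165284, sin(β/2)=0.986246
d^2_{-2,1}: single k=3 term ⇒ +0.317115;  D = +0.086716+0.305029i
d^2_{-1,1}: k∈[2..3] ⇒ +0.079718 -0.946108 = -0.866391;  D = -0.108444-0.859577i
d^2_{0,1}: k∈[1..2] ⇒ +0.010908 -0.388386 = -0.377477;  D = +0.009809-0.377350i
d^2_{1,1}: k∈[0..1] ⇒ +0.000746 -0.079718 = -0.078971;  D = +0.013942-0.077731i
d^2_{2,1}: single k=0 term ⇒ -0.008907;  D = +0.002877-0.008429i
Y_2^{m'}(θ=2.6737,φ=4.7228) and Σ D·Y over m':
  (+0.0867+0.3050i)·(-0.0786+0.0016i)  (-0.1084-0.8596i)·(-0.0032-0.3110i)  (+0.0098-0.3773i)·(+0.4383+0.0000i)  (+0.0139-0.0777i)·(+0.0032-0.3110i)  (+0.0029-0.0084i)·(-0.0786-0.0016i)
Y_2^1(R⁻¹ n̂) = -0.294319-0.156646i

Re=-0.2943 Im=-0.1566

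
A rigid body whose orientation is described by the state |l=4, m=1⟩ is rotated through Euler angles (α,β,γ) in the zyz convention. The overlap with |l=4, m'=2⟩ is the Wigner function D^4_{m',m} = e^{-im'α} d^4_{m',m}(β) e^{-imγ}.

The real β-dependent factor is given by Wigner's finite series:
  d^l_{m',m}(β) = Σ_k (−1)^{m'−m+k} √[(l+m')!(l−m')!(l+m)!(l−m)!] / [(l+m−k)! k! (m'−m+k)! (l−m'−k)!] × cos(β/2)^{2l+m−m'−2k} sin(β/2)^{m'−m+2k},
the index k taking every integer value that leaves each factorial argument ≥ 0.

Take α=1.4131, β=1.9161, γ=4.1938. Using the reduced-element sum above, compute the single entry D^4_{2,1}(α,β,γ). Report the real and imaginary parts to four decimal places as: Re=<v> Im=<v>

Re=-0.2423 Im=0.2198

D^4_{2,1}(1.4131,1.9161,4.1938) = e^{-i·2·1.4131}·d^4_{2,1}(1.9161)·e^{-i·1·4.1938}. Compute d first:
With c≡cos(β/2)=0.575116 and s≡sin(β/2)=0.818072, N=[720·2·120·6]^{1/2}=1018.233765
The bounds max(0,m−m')=0 and min(l+m,l−m')=2 give 3 terms
  k=0: (−1)^1·1018.2338/(240)·0.5751^7·0.8181^1 = -0.072230
  k=1: (−1)^2·1018.2338/(48)·0.5751^5·0.8181^3 = +0.730733
  k=2: (−1)^3·1018.2338/(72)·0.5751^3·0.8181^5 = -0.985686
d^4_{2,1}(1.9161) = -0.072230 +0.730733 -0.985686 = -0.327183
Attach z-rotation phases: D = e^{-i(2)(1.4131)}·(-0.327183)·e^{-i(1)(4.1938)} = -0.242316+0.219845i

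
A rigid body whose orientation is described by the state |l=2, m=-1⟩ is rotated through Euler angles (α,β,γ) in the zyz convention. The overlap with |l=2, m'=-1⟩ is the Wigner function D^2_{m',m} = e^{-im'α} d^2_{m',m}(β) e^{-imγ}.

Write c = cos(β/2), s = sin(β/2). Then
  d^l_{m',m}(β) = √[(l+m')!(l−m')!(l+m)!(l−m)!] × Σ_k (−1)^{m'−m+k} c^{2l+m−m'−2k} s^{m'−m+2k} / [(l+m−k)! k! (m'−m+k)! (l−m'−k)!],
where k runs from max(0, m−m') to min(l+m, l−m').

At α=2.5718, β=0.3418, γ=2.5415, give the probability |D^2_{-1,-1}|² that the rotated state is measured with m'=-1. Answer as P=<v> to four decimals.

Split into d^2_{-1,-1}(β=0.3418) × two z-phases.
Half-angle: c=0.985432, s=0.170069. N=√(1·6·1·6)=6.000000
k∈{0,1} keeps every argument non-negative
  k=0: (−1)^0·6.0000/(6)·0.9854^4·0.1701^0 = +0.942989
  k=1: (−1)^1·6.0000/(2)·0.9854^2·0.1701^2 = -0.084261
d^2_{-1,-1}(0.3418) = +0.942989 -0.084261 = +0.858728
|D^2_{-1,-1}|² = |d^2_{-1,-1}(β)|² = (+0.858728)² = 0.737415 (the z-rotation phases have unit modulus)

P=0.7374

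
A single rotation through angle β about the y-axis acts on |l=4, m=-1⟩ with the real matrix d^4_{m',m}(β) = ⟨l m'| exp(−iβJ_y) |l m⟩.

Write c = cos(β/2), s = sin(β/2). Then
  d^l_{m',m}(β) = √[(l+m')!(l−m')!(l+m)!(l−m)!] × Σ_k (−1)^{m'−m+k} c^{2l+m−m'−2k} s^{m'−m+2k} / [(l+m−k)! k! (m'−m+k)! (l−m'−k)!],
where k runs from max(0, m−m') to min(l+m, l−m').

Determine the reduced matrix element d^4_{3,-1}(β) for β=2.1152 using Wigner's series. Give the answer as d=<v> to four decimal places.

d^4_{3,-1}(β=2.1152) via Wigner's sum:
c=cos(2.1152/2)=0.490964, s=sin(2.1152/2)=0.871180; N=√[5040·1·6·120]=1904.940944
The bounds max(0,m−m')=0 and min(l+m,l−m')=1 give 2 terms
  k=0: (−1)^4·1904.9409/(144)·0.4910^4·0.8712^4 = +0.442741
  k=1: (−1)^5·1904.9409/(240)·0.4910^2·0.8712^6 = -0.836405
d^4_{3,-1}(2.1152) = +0.442741 -0.836405 = -0.393664

d=-0.3937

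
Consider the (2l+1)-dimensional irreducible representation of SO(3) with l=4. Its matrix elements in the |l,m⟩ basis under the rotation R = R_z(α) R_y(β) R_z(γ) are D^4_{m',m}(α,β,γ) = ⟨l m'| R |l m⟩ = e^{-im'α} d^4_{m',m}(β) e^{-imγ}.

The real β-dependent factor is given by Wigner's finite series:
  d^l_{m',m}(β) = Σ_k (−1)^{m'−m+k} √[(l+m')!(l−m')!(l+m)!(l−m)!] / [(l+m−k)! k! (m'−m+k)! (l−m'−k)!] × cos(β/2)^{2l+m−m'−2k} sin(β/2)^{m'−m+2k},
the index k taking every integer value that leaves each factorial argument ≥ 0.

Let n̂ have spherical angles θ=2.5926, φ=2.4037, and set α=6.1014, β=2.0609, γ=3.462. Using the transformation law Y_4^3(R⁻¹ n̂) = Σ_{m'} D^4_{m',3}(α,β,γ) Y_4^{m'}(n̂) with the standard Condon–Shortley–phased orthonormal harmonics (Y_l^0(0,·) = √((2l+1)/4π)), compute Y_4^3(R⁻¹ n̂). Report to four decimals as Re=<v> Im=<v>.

Re=0.0131 Im=-0.0016

Need the full column D^4_{m',3} for m'=−4..4 at α=6.1014, β=2.0609, γ=3.462.
cos(β/2)=0.514433, sin(β/2)=0.857531
d^4_{-4,3}: single k=7 term ⇒ +0.496159;  D = +0.058198+0.492734i
d^4_{-3,3}: k∈[6..7] ⇒ +0.736637 -0.292413 = +0.444224;  D = -0.028508+0.443308i
d^4_{-2,3}: k∈[5..6] ⇒ +0.708630 -0.656357 = +0.052273;  D = -0.012730+0.050700i
d^4_{-1,3}: k∈[4..5] ⇒ +0.500994 -0.835268 = -0.334273;  D = +0.138677-0.304150i
d^4_{0,3}: k∈[3..4] ⇒ +0.268817 -0.746962 = -0.478145;  D = +0.273747-0.392027i
d^4_{1,3}: k∈[2..3] ⇒ +0.108179 -0.500994 = -0.392815;  D = +0.279413-0.276102i
d^4_{2,3}: k∈[1..2] ⇒ +0.030593 -0.255022 = -0.224430;  D = +0.185527-0.126287i
d^4_{3,3}: k∈[0..1] ⇒ +0.004905 -0.095405 = -0.090500;  D = +0.082786-0.036560i
d^4_{4,3}: single k=0 term ⇒ -0.023126;  D = +0.022495-0.005364i
Y_4^{m'}(θ=2.5926,φ=2.4037) and Σ D·Y over m':
  (+0.0582+0.4927i)·(-0.0322+0.0062i)  (-0.0285+0.4433i)·(-0.0910+0.1214i)  (-0.0127+0.0507i)·(+0.0354+0.3712i)  (+0.1387-0.3042i)·(+0.3263+0.2966i)  (+0.2737-0.3920i)·(-0.0314+0.0000i)  (+0.2794-0.2761i)·(-0.3263+0.2966i)  (+0.1855-0.1263i)·(+0.0354-0.3712i)  (+0.0828-0.0366i)·(+0.0910+0.1214i)  (+0.0225-0.0054i)·(-0.0322-0.0062i)
Y_4^3(R⁻¹ n̂) = +0.013064-0.001628i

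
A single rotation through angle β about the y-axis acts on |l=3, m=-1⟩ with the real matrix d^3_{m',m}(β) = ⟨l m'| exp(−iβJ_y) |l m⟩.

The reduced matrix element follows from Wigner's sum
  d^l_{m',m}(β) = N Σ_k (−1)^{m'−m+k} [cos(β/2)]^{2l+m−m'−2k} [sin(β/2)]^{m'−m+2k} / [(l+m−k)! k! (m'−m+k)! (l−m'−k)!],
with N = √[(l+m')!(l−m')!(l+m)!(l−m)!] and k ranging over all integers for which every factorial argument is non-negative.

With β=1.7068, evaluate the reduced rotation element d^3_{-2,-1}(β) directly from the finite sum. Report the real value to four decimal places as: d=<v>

d^3_{-2,-1}(β=1.7068) via Wigner's sum:
With c≡cos(β/2)=0.657425 and s≡sin(β/2)=0.753520, N=[1·120·2·24]^{1/2}=75.894664
k: max(0,(-1)−(-2))=1 … min(3+(-1),3−(-2))=2
  k=1: (−1)^0·75.8947/(24)·0.6574^5·0.7535^1 = +0.292635
  k=2: (−1)^1·75.8947/(12)·0.6574^3·0.7535^3 = -0.768870
d^3_{-2,-1}(1.7068) = +0.292635 -0.768870 = -0.476235

d=-0.4762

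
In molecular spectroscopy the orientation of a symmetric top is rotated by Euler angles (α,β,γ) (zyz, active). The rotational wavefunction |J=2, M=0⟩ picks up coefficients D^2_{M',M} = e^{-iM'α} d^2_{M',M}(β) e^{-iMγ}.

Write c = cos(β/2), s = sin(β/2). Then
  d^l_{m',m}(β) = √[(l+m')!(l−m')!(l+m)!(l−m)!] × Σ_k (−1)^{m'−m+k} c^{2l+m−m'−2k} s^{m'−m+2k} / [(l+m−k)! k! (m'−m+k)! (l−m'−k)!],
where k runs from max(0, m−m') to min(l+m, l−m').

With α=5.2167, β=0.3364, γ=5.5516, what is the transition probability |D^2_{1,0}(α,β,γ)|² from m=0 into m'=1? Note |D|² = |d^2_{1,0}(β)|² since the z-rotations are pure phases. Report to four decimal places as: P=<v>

First d^2_{1,0}(β=0.3364), then the phase factors e^{-i(1)α} and e^{-i(0)γ}:
With c≡cos(β/2)=0.985888 and s≡sin(β/2)=0.167408, N=[6·1·2·2]^{1/2}=4.898979
k∈{0,1} keeps every argument non-negative
  k=0: (−1)^1·4.8990/(2)·0.9859^3·0.1674^1 = -0.392947
  k=1: (−1)^2·4.8990/(2)·0.9859^1·0.1674^3 = +0.011330
d^2_{1,0}(0.3364) = -0.392947 +0.011330 = -0.381617
|D^2_{1,0}|² = |d^2_{1,0}(β)|² = (-0.381617)² = 0.145632 (the z-rotation phases have unit modulus)

P=0.1456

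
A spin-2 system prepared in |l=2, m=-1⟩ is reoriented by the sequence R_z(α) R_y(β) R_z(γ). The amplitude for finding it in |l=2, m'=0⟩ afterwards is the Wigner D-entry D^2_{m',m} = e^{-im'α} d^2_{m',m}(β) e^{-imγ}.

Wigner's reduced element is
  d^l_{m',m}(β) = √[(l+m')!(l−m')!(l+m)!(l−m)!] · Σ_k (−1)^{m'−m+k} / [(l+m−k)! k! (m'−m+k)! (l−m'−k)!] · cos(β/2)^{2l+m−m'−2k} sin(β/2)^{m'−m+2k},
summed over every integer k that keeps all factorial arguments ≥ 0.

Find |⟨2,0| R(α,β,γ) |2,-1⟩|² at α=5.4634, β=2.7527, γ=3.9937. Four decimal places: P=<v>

P=0.1846

First d^2_{0,-1}(β=2.7527), then the phase factors e^{-i(0)α} and e^{-i(-1)γ}:
With c≡cos(β/2)=0.193223 and s≡sin(β/2)=0.981155, N=[2·2·1·6]^{1/2}=4.898979
Admissible k: 0..1 (factorial args all ≥0)
  k=0: (−1)^1·4.8990/(2)·0.1932^3·0.9812^1 = -0.017338
  k=1: (−1)^2·4.8990/(2)·0.1932^1·0.9812^3 = +0.447041
d^2_{0,-1}(2.7527) = -0.017338 +0.447041 = +0.429704
|D^2_{0,-1}|² = |d^2_{0,-1}(β)|² = (+0.429704)² = 0.184645 (the z-rotation phases have unit modulus)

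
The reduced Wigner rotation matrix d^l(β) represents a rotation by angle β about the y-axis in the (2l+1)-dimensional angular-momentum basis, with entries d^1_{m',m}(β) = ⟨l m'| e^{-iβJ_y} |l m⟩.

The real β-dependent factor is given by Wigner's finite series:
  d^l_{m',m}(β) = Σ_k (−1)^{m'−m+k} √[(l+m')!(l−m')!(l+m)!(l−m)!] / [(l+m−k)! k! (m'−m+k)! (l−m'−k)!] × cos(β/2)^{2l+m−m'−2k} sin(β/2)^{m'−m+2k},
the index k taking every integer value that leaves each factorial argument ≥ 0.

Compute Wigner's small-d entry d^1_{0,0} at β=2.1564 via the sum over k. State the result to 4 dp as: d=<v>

d^1_{0,0}(β=2.1564) via Wigner's sum:
c=cos(2.1564/2)=0.472915, s=sin(2.1564/2)=0.881108; N=√[1·1·1·1]=1.000000
k: max(0,(0)−(0))=0 … min(1+(0),1−(0))=1
  k=0: (−1)^0·1.0000/(1)·0.4729^2·0.8811^0 = +0.223649
  k=1: (−1)^1·1.0000/(1)·0.4729^0·0.8811^2 = -0.776351
d^1_{0,0}(2.1564) = +0.223649 -0.776351 = -0.552703

d=-0.5527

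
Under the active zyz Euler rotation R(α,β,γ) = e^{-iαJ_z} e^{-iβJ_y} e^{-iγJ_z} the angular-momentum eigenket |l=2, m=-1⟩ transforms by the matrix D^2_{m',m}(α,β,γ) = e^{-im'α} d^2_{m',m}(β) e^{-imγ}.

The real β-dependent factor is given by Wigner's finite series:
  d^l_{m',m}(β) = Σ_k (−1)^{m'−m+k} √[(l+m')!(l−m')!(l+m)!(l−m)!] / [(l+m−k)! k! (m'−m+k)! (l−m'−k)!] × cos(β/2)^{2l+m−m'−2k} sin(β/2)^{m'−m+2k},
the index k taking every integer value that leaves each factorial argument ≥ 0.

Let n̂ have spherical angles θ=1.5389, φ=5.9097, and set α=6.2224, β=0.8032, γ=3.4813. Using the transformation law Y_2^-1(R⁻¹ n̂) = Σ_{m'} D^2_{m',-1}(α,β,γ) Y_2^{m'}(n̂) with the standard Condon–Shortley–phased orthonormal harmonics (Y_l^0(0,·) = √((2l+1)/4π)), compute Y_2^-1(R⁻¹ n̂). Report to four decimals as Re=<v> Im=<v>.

Need the full column D^2_{m',-1} for m'=−2..2 at α=6.2224, β=0.8032, γ=3.4813.
cos(β/2)=0.920437, sin(β/2)=0.390892
d^2_{-2,-1}: single k=1 term ⇒ +0.609633;  D = -0.595186-0.131931i
d^2_{-1,-1}: k∈[0..1] ⇒ +0.717754 -0.388349 = +0.329406;  D = -0.316675-0.090692i
d^2_{0,-1}: k∈[0..1] ⇒ -0.746644 +0.134660 = -0.611984;  D = +0.577011+0.203920i
d^2_{1,-1}: k∈[0..1] ⇒ +0.388349 -0.023347 = +0.365002;  D = -0.336119-0.142304i
d^2_{2,-1}: single k=0 term ⇒ -0.109949;  D = +0.098458+0.048938i
Y_2^{m'}(θ=1.5389,φ=5.9097) and Σ D·Y over m':
  (-0.5952-0.1319i)·(+0.2831+0.2622i)  (-0.3167-0.0907i)·(+0.0229+0.0090i)  (+0.5770+0.2039i)·(-0.3144+0.0000i)  (-0.3361-0.1423i)·(-0.0229+0.0090i)  (+0.0985+0.0489i)·(+0.2831-0.2622i)
Y_2^-1(R⁻¹ n̂) = -0.272114-0.274155i

Re=-0.2721 Im=-0.2742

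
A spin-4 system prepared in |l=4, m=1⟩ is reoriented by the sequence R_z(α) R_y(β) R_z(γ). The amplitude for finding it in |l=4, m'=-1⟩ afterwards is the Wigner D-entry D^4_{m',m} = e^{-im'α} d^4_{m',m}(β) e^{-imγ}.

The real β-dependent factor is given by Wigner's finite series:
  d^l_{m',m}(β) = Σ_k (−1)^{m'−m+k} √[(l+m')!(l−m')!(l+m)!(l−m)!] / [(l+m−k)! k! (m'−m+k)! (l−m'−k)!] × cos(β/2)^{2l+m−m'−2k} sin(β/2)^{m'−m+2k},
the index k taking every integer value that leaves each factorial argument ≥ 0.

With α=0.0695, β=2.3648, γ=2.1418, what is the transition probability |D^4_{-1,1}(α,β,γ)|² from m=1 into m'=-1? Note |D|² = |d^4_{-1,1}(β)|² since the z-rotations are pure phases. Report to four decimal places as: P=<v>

P=0.1492

D^4_{-1,1}(0.0695,2.3648,2.1418) = e^{-i·-1·0.0695}·d^4_{-1,1}(2.3648)·e^{-i·1·2.1418}. Compute d first:
With c≡cos(β/2)=0.378705 and s≡sin(β/2)=0.925518, N=[6·120·120·6]^{1/2}=720.000000
Admissible k: 2..5 (factorial args all ≥0)
  k=2: (−1)^0·720.0000/(72)·0.3787^6·0.9255^2 = +0.025268
  k=3: (−1)^1·720.0000/(24)·0.3787^4·0.9255^4 = -0.452754
  k=4: (−1)^2·720.0000/(48)·0.3787^2·0.9255^6 = +1.352074
  k=5: (−1)^3·720.0000/(720)·0.3787^0·0.9255^8 = -0.538366
d^4_{-1,1}(2.3648) = +0.025268 -0.452754 +1.352074 -0.538366 = +0.386223
|D^4_{-1,1}|² = |d^4_{-1,1}(β)|² = (+0.386223)² = 0.149168 (the z-rotation phases have unit modulus)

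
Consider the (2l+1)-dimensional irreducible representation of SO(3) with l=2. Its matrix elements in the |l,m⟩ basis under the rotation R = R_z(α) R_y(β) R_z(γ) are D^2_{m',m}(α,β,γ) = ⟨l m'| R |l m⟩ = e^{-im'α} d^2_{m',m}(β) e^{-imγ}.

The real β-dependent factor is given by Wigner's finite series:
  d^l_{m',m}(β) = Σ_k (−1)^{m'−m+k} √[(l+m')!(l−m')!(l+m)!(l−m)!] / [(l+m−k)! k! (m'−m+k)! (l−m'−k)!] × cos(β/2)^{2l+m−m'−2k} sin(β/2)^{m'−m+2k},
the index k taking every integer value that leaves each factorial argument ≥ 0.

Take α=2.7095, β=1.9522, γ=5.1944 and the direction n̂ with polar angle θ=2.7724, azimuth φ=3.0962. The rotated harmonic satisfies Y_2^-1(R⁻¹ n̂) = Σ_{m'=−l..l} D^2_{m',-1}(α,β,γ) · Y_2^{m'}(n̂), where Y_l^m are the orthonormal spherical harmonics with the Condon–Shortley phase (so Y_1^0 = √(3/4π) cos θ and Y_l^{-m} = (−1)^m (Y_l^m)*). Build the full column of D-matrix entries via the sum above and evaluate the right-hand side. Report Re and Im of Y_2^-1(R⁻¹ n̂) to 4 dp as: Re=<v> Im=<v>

Re=0.1132 Im=-0.3656

Need the full column D^2_{m',-1} for m'=−2..2 at α=2.7095, β=1.9522, γ=5.1944.
cos(β/2)=0.560257, sin(β/2)=0.828319
d^2_{-2,-1}: single k=1 term ⇒ +0.291333;  D = -0.108649-0.270315i
d^2_{-1,-1}: k∈[0..1] ⇒ +0.098526 -0.646087 = -0.547561;  D = +0.027322-0.546879i
d^2_{0,-1}: k∈[0..1] ⇒ -0.356809 +0.779930 = +0.423121;  D = +0.196143-0.374912i
d^2_{1,-1}: k∈[0..1] ⇒ +0.646087 -0.470749 = +0.175338;  D = -0.138870+0.107044i
d^2_{2,-1}: single k=0 term ⇒ -0.636810;  D = -0.620815+0.141828i
Y_2^{m'}(θ=2.7724,φ=3.0962) and Σ D·Y over m':
  (-0.1086-0.2703i)·(+0.0501+0.0046i)  (+0.0273-0.5469i)·(+0.2597+0.0118i)  (+0.1961-0.3749i)·(+0.5076+0.0000i)  (-0.1389+0.1070i)·(-0.2597+0.0118i)  (-0.6208+0.1418i)·(+0.0501-0.0046i)
Y_2^-1(R⁻¹ n̂) = +0.113248-0.365556i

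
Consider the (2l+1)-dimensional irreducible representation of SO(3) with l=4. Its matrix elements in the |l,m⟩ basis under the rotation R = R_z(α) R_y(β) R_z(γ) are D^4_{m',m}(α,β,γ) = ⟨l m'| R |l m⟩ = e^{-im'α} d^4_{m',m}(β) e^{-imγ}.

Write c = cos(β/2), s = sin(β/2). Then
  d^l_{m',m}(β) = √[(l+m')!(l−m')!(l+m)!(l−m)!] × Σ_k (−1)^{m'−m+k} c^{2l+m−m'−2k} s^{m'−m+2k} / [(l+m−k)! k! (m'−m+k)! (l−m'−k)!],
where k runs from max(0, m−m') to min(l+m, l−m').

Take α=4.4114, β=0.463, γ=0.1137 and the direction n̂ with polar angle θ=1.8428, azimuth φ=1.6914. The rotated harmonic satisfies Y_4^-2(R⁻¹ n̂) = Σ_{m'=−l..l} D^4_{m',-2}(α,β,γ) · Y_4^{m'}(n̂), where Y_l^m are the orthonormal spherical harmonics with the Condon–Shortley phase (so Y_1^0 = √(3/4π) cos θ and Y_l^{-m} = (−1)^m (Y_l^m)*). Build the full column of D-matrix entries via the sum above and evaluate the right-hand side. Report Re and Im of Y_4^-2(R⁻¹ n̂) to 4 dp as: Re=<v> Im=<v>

Re=0.2412 Im=-0.2696

Need the full column D^4_{m',-2} for m'=−4..4 at α=4.4114, β=0.463, γ=0.1137.
cos(β/2)=0.973323, sin(β/2)=0.229438
d^4_{-4,-2}: single k=2 term ⇒ +0.236838;  D = +0.132601-0.196238i
d^4_{-3,-2}: k∈[1..2] ⇒ +0.710442 -0.118431 = +0.592011;  D = +0.370208+0.461978i
d^4_{-2,-2}: k∈[0..2] ⇒ +0.805484 -0.537098 +0.037306 = +0.305692;  D = -0.284496+0.111847i
d^4_{-1,-2}: k∈[0..2] ⇒ -0.805566 +0.223814 -0.008291 = -0.590043;  D = +0.043382+0.588446i
d^4_{0,-2}: k∈[0..2] ⇒ +0.424614 -0.062918 +0.001311 = +0.363006;  D = +0.353661+0.081838i
d^4_{1,-2}: k∈[0..2] ⇒ -0.149209 +0.012437 -0.000138 = -0.136911;  D = +0.069023-0.118239i
d^4_{2,-2}: k∈[0..2] ⇒ +0.037306 -0.001658 +0.000008 = +0.035655;  D = -0.024079-0.026296i
d^4_{3,-2}: k∈[0..1] ⇒ -0.006581 +0.000122 = -0.006459;  D = -0.005843+0.002754i
d^4_{4,-2}: single k=0 term ⇒ +0.000731;  D = +0.000102+0.000724i
Y_4^{m'}(θ=1.8428,φ=1.6914) and Σ D·Y over m':
  (+0.1326-0.1962i)·(+0.3375-0.1767i)  (+0.3702+0.4620i)·(-0.1064-0.2811i)  (-0.2845+0.1118i)·(+0.1491-0.0367i)  (+0.0434+0.5884i)·(-0.0367-0.3032i)  (+0.3537+0.0818i)·(+0.1076+0.0000i)  (+0.0690-0.1182i)·(+0.0367-0.3032i)  (-0.0241-0.0263i)·(+0.1491+0.0367i)  (-0.0058+0.0028i)·(+0.1064-0.2811i)  (+0.0001+0.0007i)·(+0.3375+0.1767i)
Y_4^-2(R⁻¹ n̂) = +0.241210-0.269602i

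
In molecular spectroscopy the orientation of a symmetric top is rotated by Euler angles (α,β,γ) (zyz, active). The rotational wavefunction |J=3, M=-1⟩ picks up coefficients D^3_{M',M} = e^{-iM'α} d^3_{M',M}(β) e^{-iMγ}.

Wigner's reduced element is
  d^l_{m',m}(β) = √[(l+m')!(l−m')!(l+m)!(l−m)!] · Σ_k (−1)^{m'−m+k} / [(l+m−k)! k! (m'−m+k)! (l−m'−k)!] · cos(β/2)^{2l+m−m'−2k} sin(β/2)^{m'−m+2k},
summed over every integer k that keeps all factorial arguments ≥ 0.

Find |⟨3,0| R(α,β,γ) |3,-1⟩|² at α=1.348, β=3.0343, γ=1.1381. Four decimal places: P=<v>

Split into d^3_{0,-1}(β=3.0343) × two z-phases.
Half-angle: c=0.053621, s=0.998561. N=√(6·6·2·24)=41.569219
k: max(0,(-1)−(0))=0 … min(3+(-1),3−(0))=2
  k=0: (−1)^1·41.5692/(12)·0.0536^5·0.9986^1 = -0.000002
  k=1: (−1)^2·41.5692/(4)·0.0536^3·0.9986^3 = +0.001595
  k=2: (−1)^3·41.5692/(12)·0.0536^1·0.9986^5 = -0.184415
d^3_{0,-1}(3.0343) = -0.000002 +0.001595 -0.184415 = -0.182821
|D^3_{0,-1}|² = |d^3_{0,-1}(β)|² = (-0.182821)² = 0.033424 (the z-rotation phases have unit modulus)

P=0.0334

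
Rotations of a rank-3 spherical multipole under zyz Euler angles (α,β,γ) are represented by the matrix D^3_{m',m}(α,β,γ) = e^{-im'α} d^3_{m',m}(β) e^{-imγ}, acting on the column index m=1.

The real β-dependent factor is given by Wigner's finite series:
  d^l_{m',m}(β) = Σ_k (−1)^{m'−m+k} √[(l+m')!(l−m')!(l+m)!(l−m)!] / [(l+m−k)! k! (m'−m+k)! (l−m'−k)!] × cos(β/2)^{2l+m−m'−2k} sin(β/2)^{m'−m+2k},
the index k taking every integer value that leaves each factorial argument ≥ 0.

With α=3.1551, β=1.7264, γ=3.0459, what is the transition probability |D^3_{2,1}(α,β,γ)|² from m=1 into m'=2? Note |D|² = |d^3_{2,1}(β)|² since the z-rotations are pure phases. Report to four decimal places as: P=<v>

Split into d^3_{2,1}(β=1.7264) × two z-phases.
With c≡cos(β/2)=0.650009 and s≡sin(β/2)=0.759926, N=[120·1·24·2]^{1/2}=75.894664
k∈{0,1} keeps every argument non-negative
  k=0: (−1)^1·75.8947/(24)·0.6500^5·0.7599^1 = -0.278849
  k=1: (−1)^2·75.8947/(12)·0.6500^3·0.7599^3 = +0.762260
d^3_{2,1}(1.7264) = -0.278849 +0.762260 = +0.483411
|D^3_{2,1}|² = |d^3_{2,1}(β)|² = (+0.483411)² = 0.233686 (the z-rotation phases have unit modulus)

P=0.2337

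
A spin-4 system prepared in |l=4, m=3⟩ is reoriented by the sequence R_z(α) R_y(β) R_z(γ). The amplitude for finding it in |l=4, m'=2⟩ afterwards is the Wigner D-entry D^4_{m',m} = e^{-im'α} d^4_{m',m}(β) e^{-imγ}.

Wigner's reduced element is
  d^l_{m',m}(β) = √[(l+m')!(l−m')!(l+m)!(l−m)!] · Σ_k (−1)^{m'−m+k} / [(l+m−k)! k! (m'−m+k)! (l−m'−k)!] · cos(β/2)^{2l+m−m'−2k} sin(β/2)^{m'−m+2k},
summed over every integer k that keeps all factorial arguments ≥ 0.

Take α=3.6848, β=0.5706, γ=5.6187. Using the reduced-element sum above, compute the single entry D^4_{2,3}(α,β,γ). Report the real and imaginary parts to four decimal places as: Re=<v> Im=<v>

Re=0.3606 Im=0.4610

First d^4_{2,3}(β=0.5706), then the phase factors e^{-i(2)α} and e^{-i(3)γ}:
Half-angle: c=0.959577, s=0.281445. N=√(720·2·5040·1)=2693.993318
The bounds max(0,m−m')=1 and min(l+m,l−m')=2 give 2 terms
  k=1: (−1)^0·2693.9933/(720)·0.9596^7·0.2814^1 = +0.788892
  k=2: (−1)^1·2693.9933/(240)·0.9596^5·0.2814^3 = -0.203595
d^4_{2,3}(0.5706) = +0.788892 -0.203595 = +0.585297
Attach z-rotation phases: D = e^{-i(2)(3.6848)}·(+0.585297)·e^{-i(3)(5.6187)} = +0.360589+0.461029i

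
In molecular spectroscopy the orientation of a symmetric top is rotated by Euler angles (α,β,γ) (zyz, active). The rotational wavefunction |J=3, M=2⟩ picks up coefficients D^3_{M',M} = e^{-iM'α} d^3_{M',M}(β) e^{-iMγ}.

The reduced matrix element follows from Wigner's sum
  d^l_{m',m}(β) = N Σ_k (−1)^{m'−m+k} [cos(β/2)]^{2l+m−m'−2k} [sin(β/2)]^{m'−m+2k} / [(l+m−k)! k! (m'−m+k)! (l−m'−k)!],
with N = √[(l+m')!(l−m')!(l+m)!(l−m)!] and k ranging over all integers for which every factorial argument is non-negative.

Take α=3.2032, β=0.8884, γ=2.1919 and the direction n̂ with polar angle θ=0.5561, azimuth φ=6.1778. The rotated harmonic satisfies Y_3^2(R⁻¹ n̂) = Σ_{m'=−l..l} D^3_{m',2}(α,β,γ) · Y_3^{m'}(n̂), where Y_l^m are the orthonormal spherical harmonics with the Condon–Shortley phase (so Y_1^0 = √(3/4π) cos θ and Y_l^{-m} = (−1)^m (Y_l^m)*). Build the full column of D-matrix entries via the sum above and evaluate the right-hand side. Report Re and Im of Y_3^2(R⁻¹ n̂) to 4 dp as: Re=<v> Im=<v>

Need the full column D^3_{m',2} for m'=−3..3 at α=3.2032, β=0.8884, γ=2.1919.
cos(β/2)=0.902955, sin(β/2)=0.429736
d^3_{-3,2}: single k=5 term ⇒ +0.032415;  D = +0.015921-0.028236i
d^3_{-2,2}: k∈[4..5] ⇒ +0.139030 -0.006298 = +0.132732;  D = -0.057949+0.119413i
d^3_{-1,2}: k∈[3..4] ⇒ +0.369515 -0.041848 = +0.327667;  D = +0.124635-0.303038i
d^3_{0,2}: k∈[2..3] ⇒ +0.672399 -0.152299 = +0.520100;  D = -0.167840+0.492274i
d^3_{1,2}: k∈[1..2] ⇒ +0.815702 -0.369515 = +0.446187;  D = +0.117713-0.430379i
d^3_{2,2}: k∈[0..1] ⇒ +0.541996 -0.613814 = -0.071818;  D = +0.014646-0.070309i
d^3_{3,2}: single k=0 term ⇒ -0.631840;  D = -0.090525+0.625321i
Y_3^{m'}(θ=0.5561,φ=6.1778) and Σ D·Y over m':
  (+0.0159-0.0282i)·(+0.0583+0.0191i)  (-0.0579+0.1194i)·(+0.2365+0.0506i)  (+0.1246-0.3030i)·(+0.4422+0.0468i)  (-0.1678+0.4923i)·(+0.1923+0.0000i)  (+0.1177-0.4304i)·(-0.4422+0.0468i)  (+0.0146-0.0703i)·(+0.2365-0.0506i)  (-0.0905+0.6253i)·(-0.0583+0.0191i)
Y_3^2(R⁻¹ n̂) = -0.019933+0.130711i

Re=-0.0199 Im=0.1307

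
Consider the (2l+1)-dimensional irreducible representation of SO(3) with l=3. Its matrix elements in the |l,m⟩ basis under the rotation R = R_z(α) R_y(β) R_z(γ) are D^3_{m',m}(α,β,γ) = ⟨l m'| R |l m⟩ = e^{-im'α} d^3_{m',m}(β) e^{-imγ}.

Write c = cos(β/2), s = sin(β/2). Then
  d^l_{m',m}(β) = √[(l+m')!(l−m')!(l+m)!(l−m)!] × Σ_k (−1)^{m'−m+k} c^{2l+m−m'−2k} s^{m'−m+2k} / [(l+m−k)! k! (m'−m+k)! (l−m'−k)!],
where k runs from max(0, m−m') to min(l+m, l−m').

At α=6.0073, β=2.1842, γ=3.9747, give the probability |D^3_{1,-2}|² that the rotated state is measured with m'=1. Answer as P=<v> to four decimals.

P=0.1371

Split into d^3_{1,-2}(β=2.1842) × two z-phases.
With c≡cos(β/2)=0.460622 and s≡sin(β/2)=0.887596, N=[24·2·1·120]^{1/2}=75.894664
Admissible k: 0..1 (factorial args all ≥0)
  k=0: (−1)^3·75.8947/(12)·0.4606^3·0.8876^3 = -0.432227
  k=1: (−1)^4·75.8947/(24)·0.4606^1·0.8876^5 = +0.802458
d^3_{1,-2}(2.1842) = -0.432227 +0.802458 = +0.370231
|D^3_{1,-2}|² = |d^3_{1,-2}(β)|² = (+0.370231)² = 0.137071 (the z-rotation phases have unit modulus)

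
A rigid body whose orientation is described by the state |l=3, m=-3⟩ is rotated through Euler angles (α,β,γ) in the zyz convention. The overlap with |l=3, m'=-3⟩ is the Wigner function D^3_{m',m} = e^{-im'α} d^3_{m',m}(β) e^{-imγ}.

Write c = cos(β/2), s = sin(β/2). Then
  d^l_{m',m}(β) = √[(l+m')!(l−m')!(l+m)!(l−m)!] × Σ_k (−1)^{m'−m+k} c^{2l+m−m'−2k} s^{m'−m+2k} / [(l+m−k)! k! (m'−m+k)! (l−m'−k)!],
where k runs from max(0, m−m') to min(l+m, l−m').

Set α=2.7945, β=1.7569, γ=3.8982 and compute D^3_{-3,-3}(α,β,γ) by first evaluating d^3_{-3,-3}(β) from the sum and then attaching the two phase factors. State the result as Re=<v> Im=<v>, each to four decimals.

First d^3_{-3,-3}(β=1.7569), then the phase factors e^{-i(-3)α} and e^{-i(-3)γ}:
With c≡cos(β/2)=0.638345 and s≡sin(β/2)=0.769750, N=[1·720·1·720]^{1/2}=720.000000
k∈{0} keeps every argument non-negative
  k=0: (−1)^0·720.0000/(720)·0.6383^6·0.7698^0 = +0.067660
d^3_{-3,-3}(1.7569) = +0.067660
Phases: e^{-i·(-3)·2.7945}=-0.505118+0.863050i, e^{-i·(-3)·3.8982}=+0.643472-0.765469i ⇒ D=+0.022707+0.063736i

Re=0.0227 Im=0.0637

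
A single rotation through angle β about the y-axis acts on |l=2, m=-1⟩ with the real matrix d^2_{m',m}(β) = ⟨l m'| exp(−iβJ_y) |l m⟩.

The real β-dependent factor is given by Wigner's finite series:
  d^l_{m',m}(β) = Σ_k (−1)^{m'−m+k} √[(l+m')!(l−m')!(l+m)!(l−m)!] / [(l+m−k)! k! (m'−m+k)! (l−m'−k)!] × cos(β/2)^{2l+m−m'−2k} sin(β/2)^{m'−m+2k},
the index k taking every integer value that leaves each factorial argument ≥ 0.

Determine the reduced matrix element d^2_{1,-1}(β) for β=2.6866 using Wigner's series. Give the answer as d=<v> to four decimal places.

d^2_{1,-1}(β=2.6866) via Wigner's sum:
With c≡cos(β/2)=0.225539 and s≡sin(β/2)=0.974234, N=[6·1·1·6]^{1/2}=6.000000
k∈{0,1} keeps every argument non-negative
  k=0: (−1)^2·6.0000/(2)·0.2255^2·0.9742^2 = +0.144841
  k=1: (−1)^3·6.0000/(6)·0.2255^0·0.9742^4 = -0.900852
d^2_{1,-1}(2.6866) = +0.144841 -0.900852 = -0.756011

d=-0.7560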